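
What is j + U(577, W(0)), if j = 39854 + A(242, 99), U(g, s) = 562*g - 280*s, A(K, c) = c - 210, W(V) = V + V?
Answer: 364017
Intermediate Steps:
W(V) = 2*V
A(K, c) = -210 + c
U(g, s) = -280*s + 562*g
j = 39743 (j = 39854 + (-210 + 99) = 39854 - 111 = 39743)
j + U(577, W(0)) = 39743 + (-560*0 + 562*577) = 39743 + (-280*0 + 324274) = 39743 + (0 + 324274) = 39743 + 324274 = 364017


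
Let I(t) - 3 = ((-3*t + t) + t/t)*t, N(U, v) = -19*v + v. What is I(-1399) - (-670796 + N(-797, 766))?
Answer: -3231214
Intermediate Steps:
N(U, v) = -18*v
I(t) = 3 + t*(1 - 2*t) (I(t) = 3 + ((-3*t + t) + t/t)*t = 3 + (-2*t + 1)*t = 3 + (1 - 2*t)*t = 3 + t*(1 - 2*t))
I(-1399) - (-670796 + N(-797, 766)) = (3 - 1399 - 2*(-1399)²) - (-670796 - 18*766) = (3 - 1399 - 2*1957201) - (-670796 - 13788) = (3 - 1399 - 3914402) - 1*(-684584) = -3915798 + 684584 = -3231214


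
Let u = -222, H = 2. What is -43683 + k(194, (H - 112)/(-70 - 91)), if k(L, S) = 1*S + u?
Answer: -7068595/161 ≈ -43904.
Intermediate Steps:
k(L, S) = -222 + S (k(L, S) = 1*S - 222 = S - 222 = -222 + S)
-43683 + k(194, (H - 112)/(-70 - 91)) = -43683 + (-222 + (2 - 112)/(-70 - 91)) = -43683 + (-222 - 110/(-161)) = -43683 + (-222 - 110*(-1/161)) = -43683 + (-222 + 110/161) = -43683 - 35632/161 = -7068595/161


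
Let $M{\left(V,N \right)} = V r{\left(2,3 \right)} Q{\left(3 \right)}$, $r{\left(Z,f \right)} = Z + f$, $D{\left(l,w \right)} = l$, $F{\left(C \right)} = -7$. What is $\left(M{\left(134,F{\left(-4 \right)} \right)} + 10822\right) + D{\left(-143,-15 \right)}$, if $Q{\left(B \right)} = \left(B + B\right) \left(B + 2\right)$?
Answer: $30779$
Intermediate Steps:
$Q{\left(B \right)} = 2 B \left(2 + B\right)$
$M{\left(V,N \right)} = 150 V$ ($M{\left(V,N \right)} = V \left(2 + 3\right) 2 \cdot 3 \left(2 + 3\right) = V 5 \cdot 2 \cdot 3 \cdot 5 = 5 V 30 = 150 V$)
$\left(M{\left(134,F{\left(-4 \right)} \right)} + 10822\right) + D{\left(-143,-15 \right)} = \left(150 \cdot 134 + 10822\right) - 143 = \left(20100 + 10822\right) - 143 = 30922 - 143 = 30779$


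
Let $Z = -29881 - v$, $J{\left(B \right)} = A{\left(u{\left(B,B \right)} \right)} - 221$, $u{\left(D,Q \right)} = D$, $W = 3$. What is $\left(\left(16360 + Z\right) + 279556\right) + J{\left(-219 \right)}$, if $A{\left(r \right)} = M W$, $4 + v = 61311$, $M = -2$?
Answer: $204501$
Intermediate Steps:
$v = 61307$ ($v = -4 + 61311 = 61307$)
$A{\left(r \right)} = -6$ ($A{\left(r \right)} = \left(-2\right) 3 = -6$)
$J{\left(B \right)} = -227$ ($J{\left(B \right)} = -6 - 221 = -227$)
$Z = -91188$ ($Z = -29881 - 61307 = -91188$)
$\left(\left(16360 + Z\right) + 279556\right) + J{\left(-219 \right)} = \left(\left(16360 - 91188\right) + 279556\right) - 227 = \left(-74828 + 279556\right) - 227 = 204728 - 227 = 204501$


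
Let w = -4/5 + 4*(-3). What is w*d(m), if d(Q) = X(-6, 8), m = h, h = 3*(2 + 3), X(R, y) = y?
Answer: -512/5 ≈ -102.40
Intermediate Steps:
h = 15 (h = 3*5 = 15)
m = 15
d(Q) = 8
w = -64/5 (w = -4*1/5 - 12 = -4/5 - 12 = -64/5 ≈ -12.800)
w*d(m) = -64/5*8 = -512/5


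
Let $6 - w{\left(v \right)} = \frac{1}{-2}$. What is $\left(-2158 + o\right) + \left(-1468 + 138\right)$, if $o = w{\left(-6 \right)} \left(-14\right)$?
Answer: $-3579$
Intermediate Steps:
$w{\left(v \right)} = \frac{13}{2}$ ($w{\left(v \right)} = 6 - \frac{1}{-2} = 6 - - \frac{1}{2} = 6 + \frac{1}{2} = \frac{13}{2}$)
$o = -91$ ($o = \frac{13}{2} \left(-14\right) = -91$)
$\left(-2158 + o\right) + \left(-1468 + 138\right) = \left(-2158 - 91\right) + \left(-1468 + 138\right) = -2249 - 1330 = -3579$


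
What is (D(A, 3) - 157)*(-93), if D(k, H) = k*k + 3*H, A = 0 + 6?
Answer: 10416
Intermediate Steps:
A = 6
D(k, H) = k² + 3*H
(D(A, 3) - 157)*(-93) = ((6² + 3*3) - 157)*(-93) = ((36 + 9) - 157)*(-93) = (45 - 157)*(-93) = -112*(-93) = 10416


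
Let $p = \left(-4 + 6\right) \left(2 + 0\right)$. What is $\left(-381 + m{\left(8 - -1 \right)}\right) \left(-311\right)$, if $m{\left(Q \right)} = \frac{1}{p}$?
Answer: $\frac{473653}{4} \approx 1.1841 \cdot 10^{5}$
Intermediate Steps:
$p = 4$ ($p = 2 \cdot 2 = 4$)
$m{\left(Q \right)} = \frac{1}{4}$
$\left(-381 + m{\left(8 - -1 \right)}\right) \left(-311\right) = \left(-381 + \frac{1}{4}\right) \left(-311\right) = \left(- \frac{1523}{4}\right) \left(-311\right) = \frac{473653}{4}$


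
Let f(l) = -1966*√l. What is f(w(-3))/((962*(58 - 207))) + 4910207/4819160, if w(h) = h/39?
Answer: 4910207/4819160 + 983*I*√13/931697 ≈ 1.0189 + 0.0038041*I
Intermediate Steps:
w(h) = h/39 (w(h) = h*(1/39) = h/39)
f(w(-3))/((962*(58 - 207))) + 4910207/4819160 = (-1966*I*√13/13)/((962*(58 - 207))) + 4910207/4819160 = (-1966*I*√13/13)/((962*(-149))) + 4910207*(1/4819160) = -1966*I*√13/13/(-143338) + 4910207/4819160 = -1966*I*√13/13*(-1/143338) + 4910207/4819160 = 983*I*√13/931697 + 4910207/4819160 = 4910207/4819160 + 983*I*√13/931697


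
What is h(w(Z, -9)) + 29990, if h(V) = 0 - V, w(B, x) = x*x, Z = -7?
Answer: 29909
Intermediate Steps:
w(B, x) = x²
h(V) = -V
h(w(Z, -9)) + 29990 = -1*(-9)² + 29990 = -1*81 + 29990 = -81 + 29990 = 29909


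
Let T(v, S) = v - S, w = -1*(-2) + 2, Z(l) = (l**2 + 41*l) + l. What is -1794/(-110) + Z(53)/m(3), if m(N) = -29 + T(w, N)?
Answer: -251809/1540 ≈ -163.51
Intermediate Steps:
Z(l) = l**2 + 42*l
w = 4 (w = 2 + 2 = 4)
m(N) = -25 - N (m(N) = -29 + (4 - N) = -25 - N)
-1794/(-110) + Z(53)/m(3) = -1794/(-110) + (53*(42 + 53))/(-25 - 1*3) = -1794*(-1/110) + (53*95)/(-25 - 3) = 897/55 + 5035/(-28) = 897/55 + 5035*(-1/28) = 897/55 - 5035/28 = -251809/1540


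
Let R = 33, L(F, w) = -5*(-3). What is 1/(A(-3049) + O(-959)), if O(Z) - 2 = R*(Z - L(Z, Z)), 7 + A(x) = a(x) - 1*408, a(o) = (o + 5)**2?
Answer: 1/9233381 ≈ 1.0830e-7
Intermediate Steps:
L(F, w) = 15
a(o) = (5 + o)**2
A(x) = -415 + (5 + x)**2 (A(x) = -7 + ((5 + x)**2 - 1*408) = -7 + ((5 + x)**2 - 408) = -7 + (-408 + (5 + x)**2) = -415 + (5 + x)**2)
O(Z) = -493 + 33*Z (O(Z) = 2 + 33*(Z - 1*15) = 2 + 33*(Z - 15) = 2 + 33*(-15 + Z) = 2 + (-495 + 33*Z) = -493 + 33*Z)
1/(A(-3049) + O(-959)) = 1/((-415 + (5 - 3049)**2) + (-493 + 33*(-959))) = 1/((-415 + (-3044)**2) + (-493 - 31647)) = 1/((-415 + 9265936) - 32140) = 1/(9265521 - 32140) = 1/9233381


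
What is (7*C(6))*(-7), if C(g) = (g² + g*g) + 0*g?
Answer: -3528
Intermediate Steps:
C(g) = 2*g² (C(g) = (g² + g²) + 0 = 2*g² + 0 = 2*g²)
(7*C(6))*(-7) = (7*(2*6²))*(-7) = (7*(2*36))*(-7) = (7*72)*(-7) = 504*(-7) = -3528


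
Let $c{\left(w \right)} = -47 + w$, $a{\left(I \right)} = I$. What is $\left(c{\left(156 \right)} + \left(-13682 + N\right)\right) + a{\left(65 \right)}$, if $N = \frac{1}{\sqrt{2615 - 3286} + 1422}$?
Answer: $- \frac{27323373118}{2022755} - \frac{i \sqrt{671}}{2022755} \approx -13508.0 - 1.2806 \cdot 10^{-5} i$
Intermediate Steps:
$N = \frac{1}{1422 + i \sqrt{671}}$ ($N = \frac{1}{\sqrt{-671} + 1422} = \frac{1}{i \sqrt{671} + 1422} = \frac{1}{1422 + i \sqrt{671}} \approx 0.000703 - 1.281 \cdot 10^{-5} i$)
$\left(c{\left(156 \right)} + \left(-13682 + N\right)\right) + a{\left(65 \right)} = \left(\left(-47 + 156\right) - \left(\frac{27675332488}{2022755} + \frac{i \sqrt{671}}{2022755}\right)\right) + 65 = \left(109 - \left(\frac{27675332488}{2022755} + \frac{i \sqrt{671}}{2022755}\right)\right) + 65 = \left(- \frac{27454852193}{2022755} - \frac{i \sqrt{671}}{2022755}\right) + 65 = - \frac{27323373118}{2022755} - \frac{i \sqrt{671}}{2022755}$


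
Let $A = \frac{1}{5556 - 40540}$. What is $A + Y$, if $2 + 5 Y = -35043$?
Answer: $- \frac{245202857}{34984} \approx -7009.0$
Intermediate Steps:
$Y = -7009$ ($Y = - \frac{2}{5} + \frac{1}{5} \left(-35043\right) = - \frac{2}{5} - \frac{35043}{5} = -7009$)
$A = - \frac{1}{34984}$ ($A = \frac{1}{-34984} = - \frac{1}{34984} \approx -2.8585 \cdot 10^{-5}$)
$A + Y = - \frac{1}{34984} - 7009 = - \frac{245202857}{34984}$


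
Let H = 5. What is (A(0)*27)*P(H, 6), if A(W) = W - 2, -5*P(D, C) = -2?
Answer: -108/5 ≈ -21.600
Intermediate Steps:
P(D, C) = ⅖ (P(D, C) = -⅕*(-2) = ⅖)
A(W) = -2 + W
(A(0)*27)*P(H, 6) = ((-2 + 0)*27)*(⅖) = -2*27*(⅖) = -54*⅖ = -108/5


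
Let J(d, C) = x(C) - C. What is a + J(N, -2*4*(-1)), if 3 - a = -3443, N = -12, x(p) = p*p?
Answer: 3502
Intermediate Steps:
x(p) = p²
a = 3446 (a = 3 - 1*(-3443) = 3 + 3443 = 3446)
J(d, C) = C² - C
a + J(N, -2*4*(-1)) = 3446 + (-2*4*(-1))*(-1 - 2*4*(-1)) = 3446 + (-8*(-1))*(-1 - 8*(-1)) = 3446 + 8*(-1 + 8) = 3446 + 8*7 = 3446 + 56 = 3502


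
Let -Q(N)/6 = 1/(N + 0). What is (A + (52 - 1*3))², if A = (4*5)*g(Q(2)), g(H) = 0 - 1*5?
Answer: 2601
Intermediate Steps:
Q(N) = -6/N (Q(N) = -6/(N + 0) = -6/N)
g(H) = -5 (g(H) = 0 - 5 = -5)
A = -100 (A = (4*5)*(-5) = 20*(-5) = -100)
(A + (52 - 1*3))² = (-100 + (52 - 1*3))² = (-100 + (52 - 3))² = (-100 + 49)² = (-51)² = 2601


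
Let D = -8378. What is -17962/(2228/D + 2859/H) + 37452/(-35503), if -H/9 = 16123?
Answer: 129208155884628810/2054742622049 ≈ 62883.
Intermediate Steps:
H = -145107 (H = -9*16123 = -145107)
-17962/(2228/D + 2859/H) + 37452/(-35503) = -17962/(2228/(-8378) + 2859/(-145107)) + 37452/(-35503) = -17962/(2228*(-1/8378) + 2859*(-1/145107)) + 37452*(-1/35503) = -17962/(-1114/4189 - 953/48369) - 37452/35503 = -17962/(-57875183/202617741) - 37452/35503 = -17962*(-202617741/57875183) - 37452/35503 = 3639419863842/57875183 - 37452/35503 = 129208155884628810/2054742622049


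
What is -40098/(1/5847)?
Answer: -234453006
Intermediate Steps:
-40098/(1/5847) = -40098/1/5847 = -40098*5847 = -234453006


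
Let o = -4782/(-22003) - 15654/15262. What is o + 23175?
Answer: 3891060169236/167904893 ≈ 23174.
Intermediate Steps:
o = -135726039/167904893 (o = -4782*(-1/22003) - 15654*1/15262 = 4782/22003 - 7827/7631 = -135726039/167904893 ≈ -0.80835)
o + 23175 = -135726039/167904893 + 23175 = 3891060169236/167904893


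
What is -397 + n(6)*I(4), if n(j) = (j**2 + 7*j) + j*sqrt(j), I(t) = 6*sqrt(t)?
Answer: 539 + 72*sqrt(6) ≈ 715.36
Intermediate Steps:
n(j) = j**2 + j**(3/2) + 7*j (n(j) = (j**2 + 7*j) + j**(3/2) = j**2 + j**(3/2) + 7*j)
-397 + n(6)*I(4) = -397 + (6**2 + 6**(3/2) + 7*6)*(6*sqrt(4)) = -397 + (36 + 6*sqrt(6) + 42)*(6*2) = -397 + (78 + 6*sqrt(6))*12 = -397 + (936 + 72*sqrt(6)) = 539 + 72*sqrt(6)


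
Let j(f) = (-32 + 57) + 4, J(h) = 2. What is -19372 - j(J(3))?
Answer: -19401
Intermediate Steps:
j(f) = 29 (j(f) = 25 + 4 = 29)
-19372 - j(J(3)) = -19372 - 1*29 = -19372 - 29 = -19401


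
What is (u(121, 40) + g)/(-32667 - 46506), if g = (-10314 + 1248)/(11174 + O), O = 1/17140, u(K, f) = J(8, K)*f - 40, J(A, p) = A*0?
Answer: 2605428560/5054466629151 ≈ 0.00051547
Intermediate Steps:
J(A, p) = 0
u(K, f) = -40 (u(K, f) = 0*f - 40 = 0 - 40 = -40)
O = 1/17140 ≈ 5.8343e-5
g = -51797080/63840787 (g = (-10314 + 1248)/(11174 + 1/17140) = -9066/191522361/17140 = -9066*17140/191522361 = -51797080/63840787 ≈ -0.81135)
(u(121, 40) + g)/(-32667 - 46506) = (-40 - 51797080/63840787)/(-32667 - 46506) = -2605428560/63840787/(-79173) = -2605428560/63840787*(-1/79173) = 2605428560/5054466629151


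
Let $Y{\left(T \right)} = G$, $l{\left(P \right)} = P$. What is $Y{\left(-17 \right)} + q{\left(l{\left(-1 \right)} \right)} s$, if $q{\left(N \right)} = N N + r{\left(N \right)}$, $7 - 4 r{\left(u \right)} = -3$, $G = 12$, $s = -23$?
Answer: $- \frac{137}{2} \approx -68.5$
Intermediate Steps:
$r{\left(u \right)} = \frac{5}{2}$ ($r{\left(u \right)} = \frac{7}{4} - - \frac{3}{4} = \frac{7}{4} + \frac{3}{4} = \frac{5}{2}$)
$Y{\left(T \right)} = 12$
$q{\left(N \right)} = \frac{5}{2} + N^{2}$ ($q{\left(N \right)} = N N + \frac{5}{2} = N^{2} + \frac{5}{2} = \frac{5}{2} + N^{2}$)
$Y{\left(-17 \right)} + q{\left(l{\left(-1 \right)} \right)} s = 12 + \left(\frac{5}{2} + \left(-1\right)^{2}\right) \left(-23\right) = 12 + \left(\frac{5}{2} + 1\right) \left(-23\right) = 12 + \frac{7}{2} \left(-23\right) = 12 - \frac{161}{2} = - \frac{137}{2}$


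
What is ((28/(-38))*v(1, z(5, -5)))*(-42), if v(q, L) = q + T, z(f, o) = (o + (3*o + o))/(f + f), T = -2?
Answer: -588/19 ≈ -30.947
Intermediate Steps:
z(f, o) = 5*o/(2*f) (z(f, o) = (o + 4*o)/((2*f)) = (5*o)*(1/(2*f)) = 5*o/(2*f))
v(q, L) = -2 + q (v(q, L) = q - 2 = -2 + q)
((28/(-38))*v(1, z(5, -5)))*(-42) = ((28/(-38))*(-2 + 1))*(-42) = ((28*(-1/38))*(-1))*(-42) = -14/19*(-1)*(-42) = (14/19)*(-42) = -588/19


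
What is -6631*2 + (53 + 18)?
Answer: -13191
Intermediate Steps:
-6631*2 + (53 + 18) = -349*38 + 71 = -13262 + 71 = -13191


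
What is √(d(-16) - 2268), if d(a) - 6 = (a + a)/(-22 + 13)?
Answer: I*√20326/3 ≈ 47.523*I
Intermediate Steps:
d(a) = 6 - 2*a/9 (d(a) = 6 + (a + a)/(-22 + 13) = 6 + (2*a)/(-9) = 6 + (2*a)*(-⅑) = 6 - 2*a/9)
√(d(-16) - 2268) = √((6 - 2/9*(-16)) - 2268) = √((6 + 32/9) - 2268) = √(86/9 - 2268) = √(-20326/9) = I*√20326/3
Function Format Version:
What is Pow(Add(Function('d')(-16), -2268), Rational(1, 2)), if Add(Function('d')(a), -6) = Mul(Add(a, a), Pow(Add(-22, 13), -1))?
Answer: Mul(Rational(1, 3), I, Pow(20326, Rational(1, 2))) ≈ Mul(47.523, I)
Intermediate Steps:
Function('d')(a) = Add(6, Mul(Rational(-2, 9), a)) (Function('d')(a) = Add(6, Mul(Add(a, a), Pow(Add(-22, 13), -1))) = Add(6, Mul(Mul(2, a), Pow(-9, -1))) = Add(6, Mul(Mul(2, a), Rational(-1, 9))) = Add(6, Mul(Rational(-2, 9), a)))
Pow(Add(Function('d')(-16), -2268), Rational(1, 2)) = Pow(Add(Add(6, Mul(Rational(-2, 9), -16)), -2268), Rational(1, 2)) = Pow(Add(Add(6, Rational(32, 9)), -2268), Rational(1, 2)) = Pow(Add(Rational(86, 9), -2268), Rational(1, 2)) = Pow(Rational(-20326, 9), Rational(1, 2)) = Mul(Rational(1, 3), I, Pow(20326, Rational(1, 2)))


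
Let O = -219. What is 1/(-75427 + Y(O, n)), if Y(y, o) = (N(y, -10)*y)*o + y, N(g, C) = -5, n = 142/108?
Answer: -18/1335713 ≈ -1.3476e-5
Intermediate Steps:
n = 71/54 (n = 142*(1/108) = 71/54 ≈ 1.3148)
Y(y, o) = y - 5*o*y (Y(y, o) = (-5*y)*o + y = -5*o*y + y = y - 5*o*y)
1/(-75427 + Y(O, n)) = 1/(-75427 - 219*(1 - 5*71/54)) = 1/(-75427 - 219*(1 - 355/54)) = 1/(-75427 - 219*(-301/54)) = 1/(-75427 + 21973/18) = 1/(-1335713/18) = -18/1335713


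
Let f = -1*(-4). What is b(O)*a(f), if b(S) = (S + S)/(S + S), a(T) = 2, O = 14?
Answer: 2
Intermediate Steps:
f = 4
b(S) = 1 (b(S) = (2*S)/((2*S)) = (2*S)*(1/(2*S)) = 1)
b(O)*a(f) = 1*2 = 2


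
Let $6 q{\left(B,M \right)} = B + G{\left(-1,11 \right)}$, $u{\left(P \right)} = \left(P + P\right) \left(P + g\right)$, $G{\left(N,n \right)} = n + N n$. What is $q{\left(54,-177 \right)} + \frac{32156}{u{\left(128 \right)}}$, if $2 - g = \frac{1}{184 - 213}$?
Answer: $\frac{2405227}{241344} \approx 9.966$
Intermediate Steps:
$g = \frac{59}{29}$ ($g = 2 - \frac{1}{184 - 213} = 2 - \frac{1}{-29} = 2 - - \frac{1}{29} = 2 + \frac{1}{29} = \frac{59}{29} \approx 2.0345$)
$u{\left(P \right)} = 2 P \left(\frac{59}{29} + P\right)$ ($u{\left(P \right)} = \left(P + P\right) \left(P + \frac{59}{29}\right) = 2 P \left(\frac{59}{29} + P\right)$)
$q{\left(B,M \right)} = \frac{B}{6}$ ($q{\left(B,M \right)} = \frac{B + 11 \left(1 - 1\right)}{6} = \frac{B + 11 \cdot 0}{6} = \frac{B + 0}{6} = \frac{B}{6}$)
$q{\left(54,-177 \right)} + \frac{32156}{u{\left(128 \right)}} = \frac{1}{6} \cdot 54 + \frac{32156}{\frac{2}{29} \cdot 128 \left(59 + 29 \cdot 128\right)} = 9 + \frac{32156}{\frac{2}{29} \cdot 128 \left(59 + 3712\right)} = 9 + \frac{32156}{\frac{2}{29} \cdot 128 \cdot 3771} = 9 + \frac{32156}{\frac{965376}{29}} = 9 + 32156 \cdot \frac{29}{965376} = 9 + \frac{233131}{241344} = \frac{2405227}{241344}$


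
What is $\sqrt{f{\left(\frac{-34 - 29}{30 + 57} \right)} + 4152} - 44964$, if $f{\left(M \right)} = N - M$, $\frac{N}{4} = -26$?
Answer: $-44964 + \frac{\sqrt{3404977}}{29} \approx -44900.0$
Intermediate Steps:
$N = -104$ ($N = 4 \left(-26\right) = -104$)
$f{\left(M \right)} = -104 - M$
$\sqrt{f{\left(\frac{-34 - 29}{30 + 57} \right)} + 4152} - 44964 = \sqrt{\left(-104 - \frac{-34 - 29}{30 + 57}\right) + 4152} - 44964 = \sqrt{\left(-104 - - \frac{63}{87}\right) + 4152} - 44964 = \sqrt{\left(-104 - \left(-63\right) \frac{1}{87}\right) + 4152} - 44964 = \sqrt{\left(-104 - - \frac{21}{29}\right) + 4152} - 44964 = \sqrt{\left(-104 + \frac{21}{29}\right) + 4152} - 44964 = \sqrt{- \frac{2995}{29} + 4152} - 44964 = \sqrt{\frac{117413}{29}} - 44964 = \frac{\sqrt{3404977}}{29} - 44964 = -44964 + \frac{\sqrt{3404977}}{29}$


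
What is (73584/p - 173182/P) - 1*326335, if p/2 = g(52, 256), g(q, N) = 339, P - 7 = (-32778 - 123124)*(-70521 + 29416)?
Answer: -236234856699205313/724143744021 ≈ -3.2623e+5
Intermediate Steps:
P = 6408351717 (P = 7 + (-32778 - 123124)*(-70521 + 29416) = 7 - 155902*(-41105) = 7 + 6408351710 = 6408351717)
p = 678 (p = 2*339 = 678)
(73584/p - 173182/P) - 1*326335 = (73584/678 - 173182/6408351717) - 1*326335 = (73584*(1/678) - 173182*1/6408351717) - 326335 = (12264/113 - 173182/6408351717) - 326335 = 78592005887722/724143744021 - 326335 = -236234856699205313/724143744021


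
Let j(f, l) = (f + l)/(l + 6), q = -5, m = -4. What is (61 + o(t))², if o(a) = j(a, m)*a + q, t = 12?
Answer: 10816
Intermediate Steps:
j(f, l) = (f + l)/(6 + l)
o(a) = -5 + a*(-2 + a/2) (o(a) = ((a - 4)/(6 - 4))*a - 5 = ((-4 + a)/2)*a - 5 = (-2 + a/2)*a - 5 = a*(-2 + a/2) - 5 = -5 + a*(-2 + a/2))
(61 + o(t))² = (61 + (-5 + (½)*12*(-4 + 12)))² = (61 + (-5 + (½)*12*8))² = (61 + (-5 + 48))² = (61 + 43)² = 104² = 10816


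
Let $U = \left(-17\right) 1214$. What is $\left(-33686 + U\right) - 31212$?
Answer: $-85536$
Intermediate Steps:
$U = -20638$
$\left(-33686 + U\right) - 31212 = \left(-33686 - 20638\right) - 31212 = -54324 - 31212 = -85536$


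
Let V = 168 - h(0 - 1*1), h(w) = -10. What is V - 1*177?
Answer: 1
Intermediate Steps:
V = 178 (V = 168 - 1*(-10) = 168 + 10 = 178)
V - 1*177 = 178 - 1*177 = 178 - 177 = 1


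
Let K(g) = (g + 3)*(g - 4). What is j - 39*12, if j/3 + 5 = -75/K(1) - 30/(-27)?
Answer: -5531/12 ≈ -460.92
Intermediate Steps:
K(g) = (-4 + g)*(3 + g) (K(g) = (3 + g)*(-4 + g) = (-4 + g)*(3 + g))
j = 85/12 (j = -15 + 3*(-75/(-12 + 1² - 1*1) - 30/(-27)) = -15 + 3*(-75/(-12 + 1 - 1) - 30*(-1/27)) = -15 + 3*(-75/(-12) + 10/9) = -15 + 3*(-75*(-1/12) + 10/9) = -15 + 3*(25/4 + 10/9) = -15 + 3*(265/36) = -15 + 265/12 = 85/12 ≈ 7.0833)
j - 39*12 = 85/12 - 39*12 = 85/12 - 468 = -5531/12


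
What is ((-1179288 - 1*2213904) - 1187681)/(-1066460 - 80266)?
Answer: 4580873/1146726 ≈ 3.9947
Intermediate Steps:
((-1179288 - 1*2213904) - 1187681)/(-1066460 - 80266) = ((-1179288 - 2213904) - 1187681)/(-1146726) = (-3393192 - 1187681)*(-1/1146726) = -4580873*(-1/1146726) = 4580873/1146726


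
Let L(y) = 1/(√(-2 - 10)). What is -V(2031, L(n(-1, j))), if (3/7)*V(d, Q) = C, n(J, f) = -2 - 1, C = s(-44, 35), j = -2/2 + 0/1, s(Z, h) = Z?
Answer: 308/3 ≈ 102.67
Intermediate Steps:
j = -1 (j = -2*½ + 0*1 = -1 + 0 = -1)
C = -44
n(J, f) = -3
L(y) = -I*√3/6 (L(y) = 1/(√(-12)) = 1/(2*I*√3) = -I*√3/6)
V(d, Q) = -308/3 (V(d, Q) = (7/3)*(-44) = -308/3)
-V(2031, L(n(-1, j))) = -1*(-308/3) = 308/3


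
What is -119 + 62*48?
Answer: 2857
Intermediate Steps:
-119 + 62*48 = -119 + 2976 = 2857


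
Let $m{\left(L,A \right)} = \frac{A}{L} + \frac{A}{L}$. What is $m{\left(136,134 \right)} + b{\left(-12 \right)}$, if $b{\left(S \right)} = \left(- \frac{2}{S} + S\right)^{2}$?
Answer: $\frac{86903}{612} \approx 142.0$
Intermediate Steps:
$m{\left(L,A \right)} = \frac{2 A}{L}$
$b{\left(S \right)} = \left(S - \frac{2}{S}\right)^{2}$
$m{\left(136,134 \right)} + b{\left(-12 \right)} = 2 \cdot 134 \cdot \frac{1}{136} + \frac{\left(-2 + \left(-12\right)^{2}\right)^{2}}{144} = 2 \cdot 134 \cdot \frac{1}{136} + \frac{\left(-2 + 144\right)^{2}}{144} = \frac{67}{34} + \frac{142^{2}}{144} = \frac{67}{34} + \frac{1}{144} \cdot 20164 = \frac{67}{34} + \frac{5041}{36} = \frac{86903}{612}$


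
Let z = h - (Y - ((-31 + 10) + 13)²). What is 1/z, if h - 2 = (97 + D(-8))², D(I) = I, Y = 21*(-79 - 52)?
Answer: 1/10738 ≈ 9.3127e-5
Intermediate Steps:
Y = -2751 (Y = 21*(-131) = -2751)
h = 7923 (h = 2 + (97 - 8)² = 2 + 89² = 2 + 7921 = 7923)
z = 10738 (z = 7923 - (-2751 - ((-31 + 10) + 13)²) = 7923 - (-2751 - (-21 + 13)²) = 7923 - (-2751 - 1*(-8)²) = 7923 - (-2751 - 1*64) = 7923 - (-2751 - 64) = 7923 - 1*(-2815) = 7923 + 2815 = 10738)
1/z = 1/10738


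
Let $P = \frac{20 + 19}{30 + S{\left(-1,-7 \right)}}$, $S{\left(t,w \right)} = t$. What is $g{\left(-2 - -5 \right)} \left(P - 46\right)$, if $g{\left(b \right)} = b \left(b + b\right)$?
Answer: $- \frac{23310}{29} \approx -803.79$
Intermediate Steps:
$g{\left(b \right)} = 2 b^{2}$ ($g{\left(b \right)} = b 2 b = 2 b^{2}$)
$P = \frac{39}{29}$ ($P = \frac{20 + 19}{30 - 1} = \frac{39}{29} \approx 1.3448$)
$g{\left(-2 - -5 \right)} \left(P - 46\right) = 2 \left(-2 - -5\right)^{2} \left(\frac{39}{29} - 46\right) = 2 \left(-2 + 5\right)^{2} \left(- \frac{1295}{29}\right) = 2 \cdot 3^{2} \left(- \frac{1295}{29}\right) = 2 \cdot 9 \left(- \frac{1295}{29}\right) = 18 \left(- \frac{1295}{29}\right) = - \frac{23310}{29}$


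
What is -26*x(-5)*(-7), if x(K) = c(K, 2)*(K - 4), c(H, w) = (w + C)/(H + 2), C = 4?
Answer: 3276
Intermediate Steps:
c(H, w) = (4 + w)/(2 + H) (c(H, w) = (w + 4)/(H + 2) = (4 + w)/(2 + H))
x(K) = 6*(-4 + K)/(2 + K) (x(K) = ((4 + 2)/(2 + K))*(K - 4) = (6/(2 + K))*(-4 + K) = 6*(-4 + K)/(2 + K))
-26*x(-5)*(-7) = -156*(-4 - 5)/(2 - 5)*(-7) = -156*(-9)/(-3)*(-7) = -156*(-1)*(-9)/3*(-7) = -26*18*(-7) = -468*(-7) = 3276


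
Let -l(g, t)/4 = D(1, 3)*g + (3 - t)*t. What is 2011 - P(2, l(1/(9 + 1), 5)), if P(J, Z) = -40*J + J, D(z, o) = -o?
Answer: 2089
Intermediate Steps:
l(g, t) = 12*g - 4*t*(3 - t) (l(g, t) = -4*((-1*3)*g + (3 - t)*t) = -4*(-3*g + t*(3 - t)) = 12*g - 4*t*(3 - t))
P(J, Z) = -39*J
2011 - P(2, l(1/(9 + 1), 5)) = 2011 - (-39)*2 = 2011 - 1*(-78) = 2011 + 78 = 2089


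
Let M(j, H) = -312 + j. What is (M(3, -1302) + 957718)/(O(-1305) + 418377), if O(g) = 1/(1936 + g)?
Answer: 604125079/263995888 ≈ 2.2884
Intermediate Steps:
(M(3, -1302) + 957718)/(O(-1305) + 418377) = ((-312 + 3) + 957718)/(1/(1936 - 1305) + 418377) = (-309 + 957718)/(1/631 + 418377) = 957409/(1/631 + 418377) = 957409/(263995888/631) = 957409*(631/263995888) = 604125079/263995888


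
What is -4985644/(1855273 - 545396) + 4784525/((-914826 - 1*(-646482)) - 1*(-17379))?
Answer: -1503672279977/65746656261 ≈ -22.871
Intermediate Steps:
-4985644/(1855273 - 545396) + 4784525/((-914826 - 1*(-646482)) - 1*(-17379)) = -4985644/1309877 + 4784525/((-914826 + 646482) + 17379) = -4985644*1/1309877 + 4784525/(-268344 + 17379) = -4985644/1309877 + 4784525/(-250965) = -4985644/1309877 + 4784525*(-1/250965) = -4985644/1309877 - 956905/50193 = -1503672279977/65746656261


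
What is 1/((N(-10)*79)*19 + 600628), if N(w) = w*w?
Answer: 1/750728 ≈ 1.3320e-6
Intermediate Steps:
N(w) = w²
1/((N(-10)*79)*19 + 600628) = 1/(((-10)²*79)*19 + 600628) = 1/((100*79)*19 + 600628) = 1/(7900*19 + 600628) = 1/(150100 + 600628) = 1/750728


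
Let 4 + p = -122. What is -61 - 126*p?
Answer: 15815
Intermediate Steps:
p = -126 (p = -4 - 122 = -126)
-61 - 126*p = -61 - 126*(-126) = -61 + 15876 = 15815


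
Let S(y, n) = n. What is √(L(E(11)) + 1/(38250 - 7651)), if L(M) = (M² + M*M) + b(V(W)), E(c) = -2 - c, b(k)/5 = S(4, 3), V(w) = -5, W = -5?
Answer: 2*√82628376838/30599 ≈ 18.788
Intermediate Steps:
b(k) = 15 (b(k) = 5*3 = 15)
L(M) = 15 + 2*M² (L(M) = (M² + M*M) + 15 = (M² + M²) + 15 = 2*M² + 15 = 15 + 2*M²)
√(L(E(11)) + 1/(38250 - 7651)) = √((15 + 2*(-2 - 1*11)²) + 1/(38250 - 7651)) = √((15 + 2*(-2 - 11)²) + 1/30599) = √((15 + 2*(-13)²) + 1/30599) = √((15 + 2*169) + 1/30599) = √((15 + 338) + 1/30599) = √(353 + 1/30599) = √(10801448/30599) = 2*√82628376838/30599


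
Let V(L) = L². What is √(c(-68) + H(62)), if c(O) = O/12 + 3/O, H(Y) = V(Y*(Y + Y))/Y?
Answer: 7*√202412217/102 ≈ 976.37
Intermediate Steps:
H(Y) = 4*Y³ (H(Y) = (Y*(Y + Y))²/Y = (Y*(2*Y))²/Y = (2*Y²)²/Y = (4*Y⁴)/Y = 4*Y³)
c(O) = 3/O + O/12 (c(O) = O*(1/12) + 3/O = O/12 + 3/O = 3/O + O/12)
√(c(-68) + H(62)) = √((3/(-68) + (1/12)*(-68)) + 4*62³) = √((3*(-1/68) - 17/3) + 4*238328) = √((-3/68 - 17/3) + 953312) = √(-1165/204 + 953312) = √(194474483/204) = 7*√202412217/102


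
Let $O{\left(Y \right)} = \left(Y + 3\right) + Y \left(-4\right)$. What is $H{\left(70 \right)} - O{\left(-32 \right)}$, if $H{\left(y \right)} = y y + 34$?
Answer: $4835$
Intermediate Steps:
$H{\left(y \right)} = 34 + y^{2}$ ($H{\left(y \right)} = y^{2} + 34 = 34 + y^{2}$)
$O{\left(Y \right)} = 3 - 3 Y$ ($O{\left(Y \right)} = \left(3 + Y\right) - 4 Y = 3 - 3 Y$)
$H{\left(70 \right)} - O{\left(-32 \right)} = \left(34 + 70^{2}\right) - \left(3 - -96\right) = \left(34 + 4900\right) - \left(3 + 96\right) = 4934 - 99 = 4835$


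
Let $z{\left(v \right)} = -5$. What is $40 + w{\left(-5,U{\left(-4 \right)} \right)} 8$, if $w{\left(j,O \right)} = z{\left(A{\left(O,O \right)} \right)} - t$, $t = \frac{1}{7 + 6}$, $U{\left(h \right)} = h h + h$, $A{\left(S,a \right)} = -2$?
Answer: $- \frac{8}{13} \approx -0.61539$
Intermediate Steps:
$U{\left(h \right)} = h + h^{2}$ ($U{\left(h \right)} = h^{2} + h = h + h^{2}$)
$t = \frac{1}{13} \approx 0.076923$
$w{\left(j,O \right)} = - \frac{66}{13}$ ($w{\left(j,O \right)} = -5 - \frac{1}{13} = - \frac{66}{13}$)
$40 + w{\left(-5,U{\left(-4 \right)} \right)} 8 = 40 - \frac{528}{13} = - \frac{8}{13}$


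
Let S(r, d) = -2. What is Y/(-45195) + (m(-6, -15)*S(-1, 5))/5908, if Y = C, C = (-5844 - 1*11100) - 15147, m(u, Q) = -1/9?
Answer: 284405507/400518090 ≈ 0.71009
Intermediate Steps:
m(u, Q) = -⅑ (m(u, Q) = -1*⅑ = -⅑)
C = -32091 (C = (-5844 - 11100) - 15147 = -16944 - 15147 = -32091)
Y = -32091
Y/(-45195) + (m(-6, -15)*S(-1, 5))/5908 = -32091/(-45195) - ⅑*(-2)/5908 = -32091*(-1/45195) + (2/9)*(1/5908) = 10697/15065 + 1/26586 = 284405507/400518090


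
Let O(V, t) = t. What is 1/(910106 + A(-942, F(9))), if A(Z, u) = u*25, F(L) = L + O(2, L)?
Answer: 1/910556 ≈ 1.0982e-6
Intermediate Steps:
F(L) = 2*L (F(L) = L + L = 2*L)
A(Z, u) = 25*u
1/(910106 + A(-942, F(9))) = 1/(910106 + 25*(2*9)) = 1/(910106 + 25*18) = 1/(910106 + 450) = 1/910556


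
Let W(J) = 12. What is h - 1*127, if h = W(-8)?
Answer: -115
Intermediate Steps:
h = 12
h - 1*127 = 12 - 1*127 = 12 - 127 = -115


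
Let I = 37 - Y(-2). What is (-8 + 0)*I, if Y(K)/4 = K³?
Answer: -552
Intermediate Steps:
Y(K) = 4*K³
I = 69 (I = 37 - 4*(-2)³ = 37 - 4*(-8) = 37 - 1*(-32) = 37 + 32 = 69)
(-8 + 0)*I = (-8 + 0)*69 = -8*69 = -552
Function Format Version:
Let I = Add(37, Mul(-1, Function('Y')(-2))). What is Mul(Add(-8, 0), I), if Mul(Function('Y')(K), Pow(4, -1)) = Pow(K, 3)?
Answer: -552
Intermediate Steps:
Function('Y')(K) = Mul(4, Pow(K, 3))
I = 69 (I = Add(37, Mul(-1, Mul(4, Pow(-2, 3)))) = Add(37, Mul(-1, Mul(4, -8))) = Add(37, Mul(-1, -32)) = Add(37, 32) = 69)
Mul(Add(-8, 0), I) = Mul(Add(-8, 0), 69) = Mul(-8, 69) = -552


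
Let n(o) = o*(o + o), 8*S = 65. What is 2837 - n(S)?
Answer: 86559/32 ≈ 2705.0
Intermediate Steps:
S = 65/8 (S = (1/8)*65 = 65/8 ≈ 8.1250)
n(o) = 2*o**2 (n(o) = o*(2*o) = 2*o**2)
2837 - n(S) = 2837 - 2*(65/8)**2 = 2837 - 2*4225/64 = 2837 - 1*4225/32 = 2837 - 4225/32 = 86559/32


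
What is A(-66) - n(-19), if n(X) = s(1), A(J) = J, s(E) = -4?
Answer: -62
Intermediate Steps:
n(X) = -4
A(-66) - n(-19) = -66 - 1*(-4) = -66 + 4 = -62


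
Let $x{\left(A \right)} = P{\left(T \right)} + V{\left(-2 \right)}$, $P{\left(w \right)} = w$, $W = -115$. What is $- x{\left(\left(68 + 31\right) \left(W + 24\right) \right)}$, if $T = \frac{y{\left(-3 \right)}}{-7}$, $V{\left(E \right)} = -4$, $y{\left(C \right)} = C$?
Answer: $\frac{25}{7} \approx 3.5714$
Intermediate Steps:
$T = \frac{3}{7}$ ($T = - \frac{3}{-7} = \left(-3\right) \left(- \frac{1}{7}\right) = \frac{3}{7} \approx 0.42857$)
$x{\left(A \right)} = - \frac{25}{7}$ ($x{\left(A \right)} = \frac{3}{7} - 4 = - \frac{25}{7}$)
$- x{\left(\left(68 + 31\right) \left(W + 24\right) \right)} = \left(-1\right) \left(- \frac{25}{7}\right) = \frac{25}{7}$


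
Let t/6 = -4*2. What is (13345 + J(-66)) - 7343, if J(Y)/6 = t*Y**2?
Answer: -1248526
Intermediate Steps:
t = -48 (t = 6*(-4*2) = 6*(-8) = -48)
J(Y) = -288*Y**2 (J(Y) = 6*(-48*Y**2) = -288*Y**2)
(13345 + J(-66)) - 7343 = (13345 - 288*(-66)**2) - 7343 = (13345 - 288*4356) - 7343 = (13345 - 1254528) - 7343 = -1241183 - 7343 = -1248526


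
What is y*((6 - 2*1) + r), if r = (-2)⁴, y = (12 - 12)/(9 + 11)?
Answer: 0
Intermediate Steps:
y = 0 (y = 0/20 = 0*(1/20) = 0)
r = 16
y*((6 - 2*1) + r) = 0*((6 - 2*1) + 16) = 0*((6 - 2) + 16) = 0*(4 + 16) = 0*20 = 0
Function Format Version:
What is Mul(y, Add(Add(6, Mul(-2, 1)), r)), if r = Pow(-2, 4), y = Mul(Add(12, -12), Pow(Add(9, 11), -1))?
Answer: 0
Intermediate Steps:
y = 0 (y = Mul(0, Pow(20, -1)) = Mul(0, Rational(1, 20)) = 0)
r = 16
Mul(y, Add(Add(6, Mul(-2, 1)), r)) = Mul(0, Add(Add(6, Mul(-2, 1)), 16)) = Mul(0, Add(Add(6, -2), 16)) = Mul(0, Add(4, 16)) = Mul(0, 20) = 0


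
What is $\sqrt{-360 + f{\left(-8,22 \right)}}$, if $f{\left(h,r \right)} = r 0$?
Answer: $6 i \sqrt{10} \approx 18.974 i$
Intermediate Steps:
$f{\left(h,r \right)} = 0$
$\sqrt{-360 + f{\left(-8,22 \right)}} = \sqrt{-360 + 0} = \sqrt{-360} = 6 i \sqrt{10}$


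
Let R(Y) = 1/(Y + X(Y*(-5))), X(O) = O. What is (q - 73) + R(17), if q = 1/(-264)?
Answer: -327707/4488 ≈ -73.019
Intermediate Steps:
q = -1/264 ≈ -0.0037879
R(Y) = -1/(4*Y) (R(Y) = 1/(Y + Y*(-5)) = 1/(Y - 5*Y) = 1/(-4*Y) = -1/(4*Y))
(q - 73) + R(17) = (-1/264 - 73) - ¼/17 = -19273/264 - ¼*1/17 = -19273/264 - 1/68 = -327707/4488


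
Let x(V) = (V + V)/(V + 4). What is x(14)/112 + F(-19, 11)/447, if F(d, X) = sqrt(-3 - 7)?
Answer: 1/72 + I*sqrt(10)/447 ≈ 0.013889 + 0.0070744*I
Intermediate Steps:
F(d, X) = I*sqrt(10) (F(d, X) = sqrt(-10) = I*sqrt(10))
x(V) = 2*V/(4 + V) (x(V) = (2*V)/(4 + V) = 2*V/(4 + V))
x(14)/112 + F(-19, 11)/447 = (2*14/(4 + 14))/112 + (I*sqrt(10))/447 = (2*14/18)*(1/112) + (I*sqrt(10))*(1/447) = (2*14*(1/18))*(1/112) + I*sqrt(10)/447 = (14/9)*(1/112) + I*sqrt(10)/447 = 1/72 + I*sqrt(10)/447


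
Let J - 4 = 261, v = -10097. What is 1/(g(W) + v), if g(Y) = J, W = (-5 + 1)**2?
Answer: -1/9832 ≈ -0.00010171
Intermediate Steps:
J = 265 (J = 4 + 261 = 265)
W = 16 (W = (-4)**2 = 16)
g(Y) = 265
1/(g(W) + v) = 1/(265 - 10097) = 1/(-9832) = -1/9832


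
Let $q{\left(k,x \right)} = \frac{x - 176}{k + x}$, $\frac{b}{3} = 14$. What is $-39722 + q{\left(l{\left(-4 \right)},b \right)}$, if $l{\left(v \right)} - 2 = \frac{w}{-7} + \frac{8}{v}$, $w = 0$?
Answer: $- \frac{834229}{21} \approx -39725.0$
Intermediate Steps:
$l{\left(v \right)} = 2 + \frac{8}{v}$ ($l{\left(v \right)} = 2 + \left(\frac{0}{-7} + \frac{8}{v}\right) = 2 + \left(0 \left(- \frac{1}{7}\right) + \frac{8}{v}\right) = 2 + \left(0 + \frac{8}{v}\right) = 2 + \frac{8}{v}$)
$b = 42$ ($b = 3 \cdot 14 = 42$)
$q{\left(k,x \right)} = \frac{-176 + x}{k + x}$
$-39722 + q{\left(l{\left(-4 \right)},b \right)} = -39722 + \frac{-176 + 42}{\left(2 + \frac{8}{-4}\right) + 42} = -39722 + \frac{1}{\left(2 + 8 \left(- \frac{1}{4}\right)\right) + 42} \left(-134\right) = -39722 + \frac{1}{\left(2 - 2\right) + 42} \left(-134\right) = -39722 + \frac{1}{0 + 42} \left(-134\right) = -39722 + \frac{1}{42} \left(-134\right) = -39722 - \frac{67}{21} = - \frac{834229}{21}$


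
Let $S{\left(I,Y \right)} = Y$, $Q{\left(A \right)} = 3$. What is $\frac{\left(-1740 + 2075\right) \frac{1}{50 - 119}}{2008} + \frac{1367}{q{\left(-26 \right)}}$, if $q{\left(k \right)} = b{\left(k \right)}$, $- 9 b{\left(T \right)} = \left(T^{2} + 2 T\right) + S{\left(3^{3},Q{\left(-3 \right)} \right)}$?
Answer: $- \frac{568271767}{28957368} \approx -19.624$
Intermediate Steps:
$b{\left(T \right)} = - \frac{1}{3} - \frac{2 T}{9} - \frac{T^{2}}{9}$ ($b{\left(T \right)} = - \frac{\left(T^{2} + 2 T\right) + 3}{9} = - \frac{3 + T^{2} + 2 T}{9} = - \frac{1}{3} - \frac{2 T}{9} - \frac{T^{2}}{9}$)
$q{\left(k \right)} = - \frac{1}{3} - \frac{2 k}{9} - \frac{k^{2}}{9}$
$\frac{\left(-1740 + 2075\right) \frac{1}{50 - 119}}{2008} + \frac{1367}{q{\left(-26 \right)}} = \frac{\left(-1740 + 2075\right) \frac{1}{50 - 119}}{2008} + \frac{1367}{- \frac{1}{3} - - \frac{52}{9} - \frac{\left(-26\right)^{2}}{9}} = \frac{335}{-69} \cdot \frac{1}{2008} + \frac{1367}{- \frac{1}{3} + \frac{52}{9} - \frac{676}{9}} = 335 \left(- \frac{1}{69}\right) \frac{1}{2008} + \frac{1367}{- \frac{1}{3} + \frac{52}{9} - \frac{676}{9}} = \left(- \frac{335}{69}\right) \frac{1}{2008} + \frac{1367}{- \frac{209}{3}} = - \frac{335}{138552} + 1367 \left(- \frac{3}{209}\right) = - \frac{335}{138552} - \frac{4101}{209} = - \frac{568271767}{28957368}$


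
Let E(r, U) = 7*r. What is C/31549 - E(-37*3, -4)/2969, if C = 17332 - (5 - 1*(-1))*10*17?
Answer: 72943901/93668981 ≈ 0.77874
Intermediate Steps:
C = 16312 (C = 17332 - (5 + 1)*10*17 = 17332 - 6*10*17 = 17332 - 60*17 = 17332 - 1*1020 = 17332 - 1020 = 16312)
C/31549 - E(-37*3, -4)/2969 = 16312/31549 - 7*(-37*3)/2969 = 16312*(1/31549) - 7*(-111)*(1/2969) = 16312/31549 - 1*(-777)*(1/2969) = 16312/31549 + 777*(1/2969) = 16312/31549 + 777/2969 = 72943901/93668981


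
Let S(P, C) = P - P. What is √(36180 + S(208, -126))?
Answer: 6*√1005 ≈ 190.21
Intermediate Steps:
S(P, C) = 0
√(36180 + S(208, -126)) = √(36180 + 0) = √36180 = 6*√1005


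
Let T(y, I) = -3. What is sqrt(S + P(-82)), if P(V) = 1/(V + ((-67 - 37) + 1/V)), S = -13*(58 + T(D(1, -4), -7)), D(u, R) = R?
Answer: I*sqrt(166348867181)/15253 ≈ 26.74*I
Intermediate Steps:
S = -715 (S = -13*(58 - 3) = -13*55 = -715)
P(V) = 1/(-104 + V + 1/V) (P(V) = 1/(V + (-104 + 1/V)) = 1/(-104 + V + 1/V))
sqrt(S + P(-82)) = sqrt(-715 - 82/(1 + (-82)**2 - 104*(-82))) = sqrt(-715 - 82/(1 + 6724 + 8528)) = sqrt(-715 - 82/15253) = sqrt(-10905977/15253) = I*sqrt(166348867181)/15253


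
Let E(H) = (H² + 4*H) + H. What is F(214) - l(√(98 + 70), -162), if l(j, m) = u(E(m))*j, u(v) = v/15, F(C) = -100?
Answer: -100 - 16956*√42/5 ≈ -22078.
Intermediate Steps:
E(H) = H² + 5*H
u(v) = v/15 (u(v) = v*(1/15) = v/15)
l(j, m) = j*m*(5 + m)/15 (l(j, m) = ((m*(5 + m))/15)*j = (m*(5 + m)/15)*j = j*m*(5 + m)/15)
F(214) - l(√(98 + 70), -162) = -100 - √(98 + 70)*(-162)*(5 - 162)/15 = -100 - √168*(-162)*(-157)/15 = -100 - 2*√42*(-162)*(-157)/15 = -100 - 16956*√42/5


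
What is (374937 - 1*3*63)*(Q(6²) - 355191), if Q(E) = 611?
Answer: -132878145840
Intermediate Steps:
(374937 - 1*3*63)*(Q(6²) - 355191) = (374937 - 1*3*63)*(611 - 355191) = (374937 - 3*63)*(-354580) = (374937 - 189)*(-354580) = 374748*(-354580) = -132878145840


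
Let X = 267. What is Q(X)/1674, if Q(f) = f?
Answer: 89/558 ≈ 0.15950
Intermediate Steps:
Q(X)/1674 = 267/1674 = 267*(1/1674) = 89/558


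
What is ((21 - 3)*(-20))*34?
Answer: -12240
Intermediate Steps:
((21 - 3)*(-20))*34 = (18*(-20))*34 = -360*34 = -12240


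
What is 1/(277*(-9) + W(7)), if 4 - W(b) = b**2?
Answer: -1/2538 ≈ -0.00039401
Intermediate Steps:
W(b) = 4 - b**2
1/(277*(-9) + W(7)) = 1/(277*(-9) + (4 - 1*7**2)) = 1/(-2493 + (4 - 1*49)) = 1/(-2493 + (4 - 49)) = 1/(-2493 - 45) = 1/(-2538) = -1/2538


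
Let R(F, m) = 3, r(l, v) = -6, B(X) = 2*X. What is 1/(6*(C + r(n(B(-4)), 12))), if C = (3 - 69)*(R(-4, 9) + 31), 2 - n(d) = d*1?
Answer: -1/13500 ≈ -7.4074e-5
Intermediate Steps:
n(d) = 2 - d
C = -2244 (C = (3 - 69)*(3 + 31) = -66*34 = -2244)
1/(6*(C + r(n(B(-4)), 12))) = 1/(6*(-2244 - 6)) = 1/(6*(-2250)) = 1/(-13500) = -1/13500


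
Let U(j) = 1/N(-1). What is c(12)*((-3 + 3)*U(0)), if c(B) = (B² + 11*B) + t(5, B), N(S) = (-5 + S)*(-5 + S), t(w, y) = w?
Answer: 0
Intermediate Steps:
N(S) = (-5 + S)²
U(j) = 1/36 (U(j) = 1/((-5 - 1)²) = 1/((-6)²) = 1/36)
c(B) = 5 + B² + 11*B (c(B) = (B² + 11*B) + 5 = 5 + B² + 11*B)
c(12)*((-3 + 3)*U(0)) = (5 + 12² + 11*12)*((-3 + 3)*(1/36)) = (5 + 144 + 132)*(0*(1/36)) = 281*0 = 0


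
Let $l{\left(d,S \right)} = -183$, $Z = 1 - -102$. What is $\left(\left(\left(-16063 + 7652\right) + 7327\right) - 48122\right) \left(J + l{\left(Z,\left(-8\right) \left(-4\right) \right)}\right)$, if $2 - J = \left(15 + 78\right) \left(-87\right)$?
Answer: $-389219460$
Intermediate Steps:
$Z = 103$ ($Z = 1 + 102 = 103$)
$J = 8093$ ($J = 2 - \left(15 + 78\right) \left(-87\right) = 2 - 93 \left(-87\right) = 2 - -8091 = 2 + 8091 = 8093$)
$\left(\left(\left(-16063 + 7652\right) + 7327\right) - 48122\right) \left(J + l{\left(Z,\left(-8\right) \left(-4\right) \right)}\right) = \left(\left(\left(-16063 + 7652\right) + 7327\right) - 48122\right) \left(8093 - 183\right) = \left(\left(-8411 + 7327\right) - 48122\right) 7910 = \left(-1084 - 48122\right) 7910 = \left(-49206\right) 7910 = -389219460$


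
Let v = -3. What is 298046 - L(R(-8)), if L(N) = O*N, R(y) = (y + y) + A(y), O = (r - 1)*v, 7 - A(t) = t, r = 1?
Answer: 298046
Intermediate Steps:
A(t) = 7 - t
O = 0 (O = (1 - 1)*(-3) = 0*(-3) = 0)
R(y) = 7 + y (R(y) = (y + y) + (7 - y) = 2*y + (7 - y) = 7 + y)
L(N) = 0 (L(N) = 0*N = 0)
298046 - L(R(-8)) = 298046 - 1*0 = 298046 + 0 = 298046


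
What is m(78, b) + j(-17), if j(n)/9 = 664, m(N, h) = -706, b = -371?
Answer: 5270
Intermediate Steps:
j(n) = 5976 (j(n) = 9*664 = 5976)
m(78, b) + j(-17) = -706 + 5976 = 5270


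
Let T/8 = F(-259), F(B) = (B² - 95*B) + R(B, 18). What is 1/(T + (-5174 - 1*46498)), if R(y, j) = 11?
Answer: 1/681904 ≈ 1.4665e-6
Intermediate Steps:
F(B) = 11 + B² - 95*B (F(B) = (B² - 95*B) + 11 = 11 + B² - 95*B)
T = 733576 (T = 8*(11 + (-259)² - 95*(-259)) = 8*(11 + 67081 + 24605) = 8*91697 = 733576)
1/(T + (-5174 - 1*46498)) = 1/(733576 + (-5174 - 1*46498)) = 1/(733576 + (-5174 - 46498)) = 1/(733576 - 51672) = 1/681904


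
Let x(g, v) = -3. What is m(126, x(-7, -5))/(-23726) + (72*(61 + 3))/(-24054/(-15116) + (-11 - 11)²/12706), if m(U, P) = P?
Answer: 5249558246673093/1856240788642 ≈ 2828.1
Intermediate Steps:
m(126, x(-7, -5))/(-23726) + (72*(61 + 3))/(-24054/(-15116) + (-11 - 11)²/12706) = -3/(-23726) + (72*(61 + 3))/(-24054/(-15116) + (-11 - 11)²/12706) = -3*(-1/23726) + (72*64)/(-24054*(-1/15116) + (-22)²*(1/12706)) = 3/23726 + 4608/(12027/7558 + 484*(1/12706)) = 3/23726 + 4608/(12027/7558 + 242/6353) = 3/23726 + 4608/(78236567/48015974) = 3/23726 + 4608*(48015974/78236567) = 3/23726 + 221257608192/78236567 = 5249558246673093/1856240788642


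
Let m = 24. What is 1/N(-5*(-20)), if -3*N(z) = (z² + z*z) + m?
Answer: -3/20024 ≈ -0.00014982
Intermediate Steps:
N(z) = -8 - 2*z²/3 (N(z) = -((z² + z*z) + 24)/3 = -((z² + z²) + 24)/3 = -(2*z² + 24)/3 = -(24 + 2*z²)/3 = -8 - 2*z²/3)
1/N(-5*(-20)) = 1/(-8 - 2*(-5*(-20))²/3) = 1/(-8 - ⅔*100²) = 1/(-8 - ⅔*10000) = 1/(-8 - 20000/3) = 1/(-20024/3) = -3/20024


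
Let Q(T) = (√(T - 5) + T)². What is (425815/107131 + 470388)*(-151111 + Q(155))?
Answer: -6396757267651848/107131 + 78110022096650*√6/107131 ≈ -5.7924e+10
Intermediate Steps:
Q(T) = (T + √(-5 + T))² (Q(T) = (√(-5 + T) + T)² = (T + √(-5 + T))²)
(425815/107131 + 470388)*(-151111 + Q(155)) = (425815/107131 + 470388)*(-151111 + (155 + √(-5 + 155))²) = (425815*(1/107131) + 470388)*(-151111 + (155 + √150)²) = (425815/107131 + 470388)*(-151111 + (155 + 5*√6)²) = 50393562643*(-151111 + (155 + 5*√6)²)/107131 = -7615021644546373/107131 + 50393562643*(155 + 5*√6)²/107131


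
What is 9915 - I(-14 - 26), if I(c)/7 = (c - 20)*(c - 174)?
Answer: -79965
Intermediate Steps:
I(c) = 7*(-174 + c)*(-20 + c) (I(c) = 7*((c - 20)*(c - 174)) = 7*((-20 + c)*(-174 + c)) = 7*((-174 + c)*(-20 + c)) = 7*(-174 + c)*(-20 + c))
9915 - I(-14 - 26) = 9915 - (24360 - 1358*(-14 - 26) + 7*(-14 - 26)**2) = 9915 - (24360 - 1358*(-40) + 7*(-40)**2) = 9915 - (24360 + 54320 + 7*1600) = 9915 - (24360 + 54320 + 11200) = 9915 - 1*89880 = 9915 - 89880 = -79965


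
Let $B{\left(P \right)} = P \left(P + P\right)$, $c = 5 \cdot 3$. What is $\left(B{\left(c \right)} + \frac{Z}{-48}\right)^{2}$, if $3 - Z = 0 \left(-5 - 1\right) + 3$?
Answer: $202500$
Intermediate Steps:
$c = 15$
$Z = 0$ ($Z = 3 - \left(0 \left(-5 - 1\right) + 3\right) = 3 - \left(0 \left(-6\right) + 3\right) = 3 - \left(0 + 3\right) = 3 - 3 = 0$)
$B{\left(P \right)} = 2 P^{2}$ ($B{\left(P \right)} = P 2 P = 2 P^{2}$)
$\left(B{\left(c \right)} + \frac{Z}{-48}\right)^{2} = \left(2 \cdot 15^{2} + \frac{0}{-48}\right)^{2} = \left(2 \cdot 225 + 0 \left(- \frac{1}{48}\right)\right)^{2} = \left(450 + 0\right)^{2} = 450^{2} = 202500$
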